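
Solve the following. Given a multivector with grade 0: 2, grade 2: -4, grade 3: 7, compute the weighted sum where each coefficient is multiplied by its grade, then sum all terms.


Grade-weighted sum = sum of grade_k * coefficient_k
0*2 = 0
2*(-4) = -8
3*7 = 21
Total = 0 + (-8) + 21 = 13


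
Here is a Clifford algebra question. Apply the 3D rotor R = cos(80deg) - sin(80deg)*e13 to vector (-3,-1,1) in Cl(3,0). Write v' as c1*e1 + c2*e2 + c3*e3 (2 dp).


Rotor R = cos(80deg) - sin(80deg)*e13
Rotation angle theta = 2 * 80 = 160 degrees in the e13 plane (e1 -> e3).
The component perpendicular to the plane (e2) is invariant: v'_2 = v2 = -1.00
cos(160deg) = -0.9397, sin(160deg) = 0.3420
v'_1 = v1*cos(theta) - v3*sin(theta) = -3*(-0.9397) - 1*0.3420 = 2.48
v'_3 = v1*sin(theta) + v3*cos(theta) = -3*0.3420 + 1*(-0.9397) = -1.97
v' = 2.48*e1 - 1.00*e2 - 1.97*e3


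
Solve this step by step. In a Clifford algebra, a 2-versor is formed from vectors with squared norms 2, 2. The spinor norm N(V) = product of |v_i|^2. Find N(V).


Spinor norm N(V) = |v1|^2 * |v2|^2 * ... * |v2|^2
= 2 * 2
Running product: 2, 4
N(V) = 4


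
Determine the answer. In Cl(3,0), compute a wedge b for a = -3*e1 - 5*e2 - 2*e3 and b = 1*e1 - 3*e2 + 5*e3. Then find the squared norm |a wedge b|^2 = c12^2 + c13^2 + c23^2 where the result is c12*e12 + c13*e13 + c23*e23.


a wedge b = (a1*b2 - a2*b1)*e12 + (a1*b3 - a3*b1)*e13 + (a2*b3 - a3*b2)*e23
e12 coeff: (-3)*(-3) - (-5)*1 = 9 - (-5) = 14
e13 coeff: (-3)*5 - (-2)*1 = -15 - (-2) = -13
e23 coeff: (-5)*5 - (-2)*(-3) = -25 - 6 = -31
|a wedge b|^2 = 14^2 + (-13)^2 + (-31)^2
= 196 + 169 + 961
= 1326


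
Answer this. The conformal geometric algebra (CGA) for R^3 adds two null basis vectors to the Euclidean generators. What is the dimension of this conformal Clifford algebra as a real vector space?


The conformal model of R^3 uses Cl(4,1): the 3 Euclidean generators plus two extra orthogonal generators e+ (e+^2 = +1) and e- (e-^2 = -1), from which the null vectors e0, einf are built.
Number of generators m = 3 + 2 = 5.
dim Cl(p,q) = 2^m = 2^5 = 32


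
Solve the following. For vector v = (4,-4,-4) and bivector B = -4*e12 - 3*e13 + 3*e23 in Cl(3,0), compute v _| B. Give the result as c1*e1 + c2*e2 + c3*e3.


Left contraction v _| B = <vB>_1 (grade-1 part of the geometric product vB).
Using e1_|e12 = e2, e2_|e12 = -e1, e1_|e13 = e3, e3_|e13 = -e1, e2_|e23 = e3, e3_|e23 = -e2:
e1 coeff: -v2*b12 - v3*b13 = -(-4)*(-4) - (-4)*(-3) = -28
e2 coeff: v1*b12 - v3*b23 = (4)*(-4) - (-4)*(3) = -4
e3 coeff: v1*b13 + v2*b23 = (4)*(-3) + (-4)*(3) = -24
v _| B = -28*e1 - 4*e2 - 24*e3


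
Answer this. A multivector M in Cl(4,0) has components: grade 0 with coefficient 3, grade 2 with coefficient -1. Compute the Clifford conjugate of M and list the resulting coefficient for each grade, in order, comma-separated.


Clifford conjugate sign for grade k: (-1)^(k(k+1)/2)
Grade 0: (-1)^(0*1/2) = (-1)^0 = 1, coeff 3 -> 3
Grade 2: (-1)^(2*3/2) = (-1)^3 = -1, coeff -1 -> 1
Conjugated coefficients: 3, 1


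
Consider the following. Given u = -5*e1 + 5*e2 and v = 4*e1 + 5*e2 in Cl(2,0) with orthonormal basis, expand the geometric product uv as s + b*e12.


Expand: (-5*e1 + 5*e2)(4*e1 + 5*e2)
= (-5)*4*e1e1 + (-5)*5*e1e2 + 5*4*e2e1 + 5*5*e2e2
Using e1^2 = e2^2 = 1, e2e1 = -e1e2:
Scalar part s = (-5)*4 + 5*5 = -20 + 25 = 5
Bivector part b = (-5)*5 - 5*4 = -25 - 20 = -45
uv = 5 - 45*e12


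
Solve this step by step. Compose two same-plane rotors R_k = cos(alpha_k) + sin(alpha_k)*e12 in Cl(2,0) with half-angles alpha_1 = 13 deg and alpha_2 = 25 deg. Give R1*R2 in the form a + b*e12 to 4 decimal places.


Same-plane rotors commute and their half-angles add:
R1*R2 = cos(a1 + a2) + sin(a1 + a2)*e12.
a1 + a2 = 13 + 25 = 38 deg
cos(38 deg) = 0.7880
sin(38 deg) = 0.6157
R1*R2 = 0.7880 + 0.6157*e12


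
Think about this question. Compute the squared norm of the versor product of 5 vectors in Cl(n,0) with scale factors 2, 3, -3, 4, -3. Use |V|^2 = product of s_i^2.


Each vector v_i has |v_i|^2 = s_i^2
Squared scales: 2^2 = 4, 3^2 = 9, (-3)^2 = 9, 4^2 = 16, (-3)^2 = 9
|V|^2 = 4 * 9 * 9 * 16 * 9
= 46656


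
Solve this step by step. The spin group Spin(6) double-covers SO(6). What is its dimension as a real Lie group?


Spin(n) double-covers SO(n); both have Lie algebra so(n) of dimension n(n-1)/2.
n = 6
n(n-1) = 6 * 5 = 30
dim Spin(6) = 30/2 = 15


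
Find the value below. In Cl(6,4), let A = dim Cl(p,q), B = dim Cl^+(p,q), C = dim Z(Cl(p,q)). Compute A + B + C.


n = 6 + 4 = 10
Total dim = 2^10 = 1024
Even subalgebra dim = 2^9 = 512
n is even, so center dim = 1
Sum = 1024 + 512 + 1 = 1537


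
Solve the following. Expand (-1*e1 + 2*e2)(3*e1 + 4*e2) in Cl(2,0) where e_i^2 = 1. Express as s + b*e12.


Expand: (-1*e1 + 2*e2)(3*e1 + 4*e2)
= (-1)*3*e1e1 + (-1)*4*e1e2 + 2*3*e2e1 + 2*4*e2e2
Using e1^2 = e2^2 = 1, e2e1 = -e1e2:
Scalar part s = (-1)*3 + 2*4 = -3 + 8 = 5
Bivector part b = (-1)*4 - 2*3 = -4 - 6 = -10
uv = 5 - 10*e12


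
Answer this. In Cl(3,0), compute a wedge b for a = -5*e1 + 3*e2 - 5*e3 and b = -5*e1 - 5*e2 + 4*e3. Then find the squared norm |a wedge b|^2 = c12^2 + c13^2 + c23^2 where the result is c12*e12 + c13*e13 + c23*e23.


a wedge b = (a1*b2 - a2*b1)*e12 + (a1*b3 - a3*b1)*e13 + (a2*b3 - a3*b2)*e23
e12 coeff: (-5)*(-5) - 3*(-5) = 25 - (-15) = 40
e13 coeff: (-5)*4 - (-5)*(-5) = -20 - 25 = -45
e23 coeff: 3*4 - (-5)*(-5) = 12 - 25 = -13
|a wedge b|^2 = 40^2 + (-45)^2 + (-13)^2
= 1600 + 2025 + 169
= 3794


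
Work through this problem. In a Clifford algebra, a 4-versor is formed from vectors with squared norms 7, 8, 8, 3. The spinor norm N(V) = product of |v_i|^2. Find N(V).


Spinor norm N(V) = |v1|^2 * |v2|^2 * ... * |v4|^2
= 7 * 8 * 8 * 3
Running product: 7, 56, 448, 1344
N(V) = 1344


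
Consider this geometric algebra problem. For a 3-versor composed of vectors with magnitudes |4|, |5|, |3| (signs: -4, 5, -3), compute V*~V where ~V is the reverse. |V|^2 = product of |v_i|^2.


Each vector v_i has |v_i|^2 = s_i^2
Squared scales: (-4)^2 = 16, 5^2 = 25, (-3)^2 = 9
|V|^2 = 16 * 25 * 9
= 3600


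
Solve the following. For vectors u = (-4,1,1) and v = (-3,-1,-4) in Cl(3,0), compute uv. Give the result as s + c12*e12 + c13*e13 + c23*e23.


In Cl(3,0): e_i^2 = 1, e_ie_j = -e_je_i for i != j.
Scalar part = u . v = (-4)*(-3) + 1*(-1) + 1*(-4)
= 12 + (-1) + (-4) = 7
e12 coeff = (-4)*(-1) - 1*(-3) = 4 - (-3) = 7
e13 coeff = (-4)*(-4) - 1*(-3) = 16 - (-3) = 19
e23 coeff = 1*(-4) - 1*(-1) = -4 - (-1) = -3
uv = 7 + 7*e12 + 19*e13 - 3*e23


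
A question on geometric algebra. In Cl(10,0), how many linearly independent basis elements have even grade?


Even subalgebra dimension = 2^(n-1)
n = 10 + 0 = 10
2^(10 - 1) = 2^9 = 512
Verification: sum of C(10,k) for even k = 1 + 45 + 210 + 210 + 45 + 1 = 512
Result = 512


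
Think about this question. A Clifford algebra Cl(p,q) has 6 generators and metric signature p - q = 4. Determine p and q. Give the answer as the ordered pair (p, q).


We need p + q = 6 and p - q = 4.
Adding: 2p = 6 + 4 = 10, so p = 5.
Then q = 6 - 5 = 1.
(p, q) = (5, 1)


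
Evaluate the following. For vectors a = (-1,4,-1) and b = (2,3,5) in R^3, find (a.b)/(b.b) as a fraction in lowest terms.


Projection coefficient = (a . b) / (b . b)
a . b = (-1)*2 + 4*3 + (-1)*5
= -2 + 12 + (-5) = 5
b . b = 2^2 + 3^2 + 5^2
= 4 + 9 + 25 = 38
Coefficient = 5/38
In lowest terms: 5/38


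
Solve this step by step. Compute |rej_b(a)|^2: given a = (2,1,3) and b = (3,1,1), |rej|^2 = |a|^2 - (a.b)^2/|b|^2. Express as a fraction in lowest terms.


|a|^2 = 2^2 + 1^2 + 3^2 = 14
|b|^2 = 3^2 + 1^2 + 1^2 = 11
a . b = 2*3 + 1*1 + 3*1 = 10
(a.b)^2 = 10^2 = 100
|rej|^2 = 14 - 100/11
= (154 - 100)/11
= 54/11
In lowest terms: 54/11


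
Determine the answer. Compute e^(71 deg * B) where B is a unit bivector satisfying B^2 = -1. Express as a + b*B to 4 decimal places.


For a unit bivector B with B^2 = -1, the exponential series gives
e^(theta*B) = cos(theta) + sin(theta)*B (the GA analogue of Euler's formula).
theta = 71 degrees = 1.239184 rad
cos(71 deg) = 0.3256
sin(71 deg) = 0.9455
exp(theta*B) = 0.3256 + 0.9455*B


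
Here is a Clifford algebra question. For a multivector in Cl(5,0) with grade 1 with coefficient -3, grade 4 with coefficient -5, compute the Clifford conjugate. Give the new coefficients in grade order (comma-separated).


Clifford conjugate sign for grade k: (-1)^(k(k+1)/2)
Grade 1: (-1)^(1*2/2) = (-1)^1 = -1, coeff -3 -> 3
Grade 4: (-1)^(4*5/2) = (-1)^10 = 1, coeff -5 -> -5
Conjugated coefficients: 3, -5


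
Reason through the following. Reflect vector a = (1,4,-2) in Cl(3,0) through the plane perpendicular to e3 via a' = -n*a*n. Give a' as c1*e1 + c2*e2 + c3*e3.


Reflection formula: a' = -n*a*n, with n = e3 (unit vector, n^2 = 1).
For reflection through hyperplane perp to e3:
The component along e3 flips sign, others stay.
a = (1, 4, -2)
a' = (1, 4, 2)
a' = 1*e1 + 4*e2 + 2*e3


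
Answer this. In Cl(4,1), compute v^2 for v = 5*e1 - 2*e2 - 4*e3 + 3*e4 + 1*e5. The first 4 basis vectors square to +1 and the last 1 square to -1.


v^2 = sum of c_i^2 * e_i^2
Positive signature terms (e_i^2 = +1): 5^2 + (-2)^2 + (-4)^2 + 3^2 = 54
Negative signature terms (e_j^2 = -1): 1^2 = 1
v^2 = 54 - 1 = 53


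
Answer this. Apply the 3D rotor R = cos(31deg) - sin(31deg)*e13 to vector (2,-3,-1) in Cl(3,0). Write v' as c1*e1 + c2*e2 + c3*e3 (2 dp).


Rotor R = cos(31deg) - sin(31deg)*e13
Rotation angle theta = 2 * 31 = 62 degrees in the e13 plane (e1 -> e3).
The component perpendicular to the plane (e2) is invariant: v'_2 = v2 = -3.00
cos(62deg) = 0.4695, sin(62deg) = 0.8829
v'_1 = v1*cos(theta) - v3*sin(theta) = 2*0.4695 - (-1)*0.8829 = 1.82
v'_3 = v1*sin(theta) + v3*cos(theta) = 2*0.8829 + (-1)*0.4695 = 1.30
v' = 1.82*e1 - 3.00*e2 + 1.30*e3


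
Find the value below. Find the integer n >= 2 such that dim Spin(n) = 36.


dim Spin(n) = dim so(n) = n(n-1)/2.
Solve n(n-1)/2 = 36, i.e. n^2 - n - 72 = 0.
Discriminant = 1 + 8*36 = 289
n = (1 + sqrt(289))/2 = (1 + 17)/2 = 9


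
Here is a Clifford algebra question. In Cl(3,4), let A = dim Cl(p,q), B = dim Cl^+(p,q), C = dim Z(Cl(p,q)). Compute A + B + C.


n = 3 + 4 = 7
Total dim = 2^7 = 128
Even subalgebra dim = 2^6 = 64
n is odd, so center dim = 2
Sum = 128 + 64 + 2 = 194


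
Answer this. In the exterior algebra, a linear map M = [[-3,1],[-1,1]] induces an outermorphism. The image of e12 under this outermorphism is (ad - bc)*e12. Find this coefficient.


The outermorphism of a linear map f sends e1^e2 to f(e1)^f(e2).
f(e1) = -3*e1 - 1*e2
f(e2) = 1*e1 + 1*e2
f(e1) ^ f(e2) = (-3*e1 - 1*e2) ^ (1*e1 + 1*e2)
= (-3)*1*e12 + (-1)*1*e21
= (-3 - (-1))*e12
= -2*e12
Coefficient = -2


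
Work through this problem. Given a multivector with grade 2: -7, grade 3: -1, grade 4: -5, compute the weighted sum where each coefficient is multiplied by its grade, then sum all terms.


Grade-weighted sum = sum of grade_k * coefficient_k
2*(-7) = -14
3*(-1) = -3
4*(-5) = -20
Total = -14 + (-3) + (-20) = -37


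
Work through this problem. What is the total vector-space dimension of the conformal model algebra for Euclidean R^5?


The conformal model of R^5 uses Cl(6,1): the 5 Euclidean generators plus two extra orthogonal generators e+ (e+^2 = +1) and e- (e-^2 = -1), from which the null vectors e0, einf are built.
Number of generators m = 5 + 2 = 7.
dim Cl(p,q) = 2^m = 2^7 = 128


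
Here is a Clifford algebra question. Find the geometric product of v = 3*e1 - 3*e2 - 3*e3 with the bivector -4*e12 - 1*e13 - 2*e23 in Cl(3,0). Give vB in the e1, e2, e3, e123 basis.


vB has grade-1 (vector) and grade-3 (trivector) parts: vB = (v _| B) + (v ^ B).
Vector part <vB>_1:
  e1: -v2*b12 - v3*b13 = -(-3)*(-4) - (-3)*(-1) = -15
  e2: v1*b12 - v3*b23 = (3)*(-4) - (-3)*(-2) = -18
  e3: v1*b13 + v2*b23 = (3)*(-1) + (-3)*(-2) = 3
Trivector part <vB>_3:
  e123: v1*b23 - v2*b13 + v3*b12 = (3)*(-2) - (-3)*(-1) + (-3)*(-4) = 3
vB = -15*e1 - 18*e2 + 3*e3 + 3*e123


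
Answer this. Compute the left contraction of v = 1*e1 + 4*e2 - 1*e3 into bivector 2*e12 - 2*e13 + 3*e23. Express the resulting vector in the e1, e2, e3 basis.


Left contraction v _| B = <vB>_1 (grade-1 part of the geometric product vB).
Using e1_|e12 = e2, e2_|e12 = -e1, e1_|e13 = e3, e3_|e13 = -e1, e2_|e23 = e3, e3_|e23 = -e2:
e1 coeff: -v2*b12 - v3*b13 = -(4)*(2) - (-1)*(-2) = -10
e2 coeff: v1*b12 - v3*b23 = (1)*(2) - (-1)*(3) = 5
e3 coeff: v1*b13 + v2*b23 = (1)*(-2) + (4)*(3) = 10
v _| B = -10*e1 + 5*e2 + 10*e3


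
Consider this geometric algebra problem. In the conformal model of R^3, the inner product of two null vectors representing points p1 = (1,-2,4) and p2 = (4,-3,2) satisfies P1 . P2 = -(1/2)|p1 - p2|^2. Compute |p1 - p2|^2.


p1 - p2 = (-3, 1, 2)
|p1 - p2|^2 = (-3)^2 + 1^2 + 2^2
= 9 + 1 + 4
= 14


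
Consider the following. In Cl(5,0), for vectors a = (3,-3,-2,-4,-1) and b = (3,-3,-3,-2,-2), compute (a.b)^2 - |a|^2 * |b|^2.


a . b = 3*3 + (-3)*(-3) + (-2)*(-3) + (-4)*(-2) + (-1)*(-2)
= 9 + 9 + 6 + 8 + 2 = 34
|a|^2 = 3^2 + (-3)^2 + (-2)^2 + (-4)^2 + (-1)^2 = 39
|b|^2 = 3^2 + (-3)^2 + (-3)^2 + (-2)^2 + (-2)^2 = 35
(a.b)^2 = 34^2 = 1156
|a|^2 * |b|^2 = 39 * 35 = 1365
Result = 1156 - 1365 = -209


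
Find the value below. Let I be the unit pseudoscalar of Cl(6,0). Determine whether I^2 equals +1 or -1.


The pseudoscalar I = e1...e_n (product of all n generators) of Cl(p,q) satisfies I^2 = (-1)^(q + n(n-1)/2).
p = 6, q = 0, n = p + q = 6
n(n-1)/2 = 6 * 5 / 2 = 15
Exponent = q + n(n-1)/2 = 0 + 15 = 15
I^2 = (-1)^15 = -1


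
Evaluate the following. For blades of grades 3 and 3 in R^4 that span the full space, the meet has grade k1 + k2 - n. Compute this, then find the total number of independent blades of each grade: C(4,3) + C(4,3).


Meet grade = grade(A) + grade(B) - n
= 3 + 3 - 4 = 2
C(4,3) = 4
C(4,3) = 4
dim_A + dim_B = 4 + 4 = 8


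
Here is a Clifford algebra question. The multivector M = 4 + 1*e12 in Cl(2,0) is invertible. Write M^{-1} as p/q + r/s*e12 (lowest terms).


M = 4 + 1*e12, where e12^2 = -1.
Since M commutes with its reverse ~M = a - b*e12, M * ~M = a^2 - b^2*e12^2 = a^2 + b^2.
So M^{-1} = ~M / (a^2 + b^2) = (a - b*e12)/(a^2 + b^2).
a^2 + b^2 = 16 + 1 = 17
Scalar part = 4/17 = 4/17
Bivector coeff = -1/17 = -1/17
M^{-1} = 4/17 - 1/17*e12


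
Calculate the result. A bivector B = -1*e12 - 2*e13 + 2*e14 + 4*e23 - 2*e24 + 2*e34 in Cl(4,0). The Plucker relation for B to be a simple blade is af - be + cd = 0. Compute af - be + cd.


Plucker relation: af - be + cd
a*f = (-1)*2 = -2
b*e = (-2)*(-2) = 4
c*d = 2*4 = 8
af - be + cd = -2 - 4 + 8
= 2


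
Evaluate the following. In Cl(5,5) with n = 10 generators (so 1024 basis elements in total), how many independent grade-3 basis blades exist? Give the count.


Number of grade-k basis blades in Cl(p,q) with n = p + q is C(n, k).
n = 5 + 5 = 10
C(10, 3) = 10! / (3! * 7!)
= 3628800 / (6 * 5040)
= 120


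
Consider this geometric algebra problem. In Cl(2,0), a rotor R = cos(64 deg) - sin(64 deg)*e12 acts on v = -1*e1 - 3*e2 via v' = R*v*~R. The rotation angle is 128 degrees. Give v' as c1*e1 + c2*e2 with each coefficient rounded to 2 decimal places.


Rotor R = cos(64deg) - sin(64deg)*e12
Rotation angle theta = 2 * 64 = 128 degrees
v' = R*v*~R rotates v by theta.
cos(128deg) = -0.6157, sin(128deg) = 0.7880
v'_1 = -1*cos(128deg) - (-3)*sin(128deg)
= -1*(-0.6157) - (-3)*0.7880
= 2.98
v'_2 = -1*sin(128deg) + (-3)*cos(128deg)
= -1*0.7880 + (-3)*(-0.6157)
= 1.06
v' = 2.98*e1 + 1.06*e2


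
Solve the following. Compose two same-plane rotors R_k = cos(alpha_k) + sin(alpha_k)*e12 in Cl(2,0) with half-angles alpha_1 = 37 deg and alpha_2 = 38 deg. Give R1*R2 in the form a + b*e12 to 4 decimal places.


Same-plane rotors commute and their half-angles add:
R1*R2 = cos(a1 + a2) + sin(a1 + a2)*e12.
a1 + a2 = 37 + 38 = 75 deg
cos(75 deg) = 0.2588
sin(75 deg) = 0.9659
R1*R2 = 0.2588 + 0.9659*e12


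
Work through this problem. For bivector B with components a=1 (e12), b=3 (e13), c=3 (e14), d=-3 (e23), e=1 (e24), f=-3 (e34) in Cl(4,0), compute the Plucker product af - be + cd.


Plucker relation: af - be + cd
a*f = 1*(-3) = -3
b*e = 3*1 = 3
c*d = 3*(-3) = -9
af - be + cd = -3 - 3 + (-9)
= -15


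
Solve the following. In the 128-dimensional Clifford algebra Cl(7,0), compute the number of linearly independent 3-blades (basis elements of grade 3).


Number of grade-k basis blades in Cl(p,q) with n = p + q is C(n, k).
n = 7 + 0 = 7
C(7, 3) = 7! / (3! * 4!)
= 5040 / (6 * 24)
= 35


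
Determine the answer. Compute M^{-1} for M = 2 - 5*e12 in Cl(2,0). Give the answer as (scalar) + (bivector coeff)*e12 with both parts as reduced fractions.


M = 2 - 5*e12, where e12^2 = -1.
Since M commutes with its reverse ~M = a - b*e12, M * ~M = a^2 - b^2*e12^2 = a^2 + b^2.
So M^{-1} = ~M / (a^2 + b^2) = (a - b*e12)/(a^2 + b^2).
a^2 + b^2 = 4 + 25 = 29
Scalar part = 2/29 = 2/29
Bivector coeff = 5/29 = 5/29
M^{-1} = 2/29 + 5/29*e12


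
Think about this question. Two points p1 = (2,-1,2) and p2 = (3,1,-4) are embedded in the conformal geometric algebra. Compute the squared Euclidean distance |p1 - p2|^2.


p1 - p2 = (-1, -2, 6)
|p1 - p2|^2 = (-1)^2 + (-2)^2 + 6^2
= 1 + 4 + 36
= 41


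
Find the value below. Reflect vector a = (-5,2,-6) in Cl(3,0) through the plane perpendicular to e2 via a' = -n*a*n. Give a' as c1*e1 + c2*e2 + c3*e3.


Reflection formula: a' = -n*a*n, with n = e2 (unit vector, n^2 = 1).
For reflection through hyperplane perp to e2:
The component along e2 flips sign, others stay.
a = (-5, 2, -6)
a' = (-5, -2, -6)
a' = -5*e1 - 2*e2 - 6*e3


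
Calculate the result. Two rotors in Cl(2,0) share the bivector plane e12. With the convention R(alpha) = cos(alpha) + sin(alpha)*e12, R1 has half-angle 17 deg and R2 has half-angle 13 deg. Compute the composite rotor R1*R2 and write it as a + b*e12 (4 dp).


Same-plane rotors commute and their half-angles add:
R1*R2 = cos(a1 + a2) + sin(a1 + a2)*e12.
a1 + a2 = 17 + 13 = 30 deg
cos(30 deg) = 0.8660
sin(30 deg) = 0.5000
R1*R2 = 0.8660 + 0.5000*e12


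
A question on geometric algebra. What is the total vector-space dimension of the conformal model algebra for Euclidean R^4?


The conformal model of R^4 uses Cl(5,1): the 4 Euclidean generators plus two extra orthogonal generators e+ (e+^2 = +1) and e- (e-^2 = -1), from which the null vectors e0, einf are built.
Number of generators m = 4 + 2 = 6.
dim Cl(p,q) = 2^m = 2^6 = 64


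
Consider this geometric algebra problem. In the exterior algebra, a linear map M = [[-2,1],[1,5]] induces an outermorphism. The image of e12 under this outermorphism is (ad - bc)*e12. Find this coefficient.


The outermorphism of a linear map f sends e1^e2 to f(e1)^f(e2).
f(e1) = -2*e1 + 1*e2
f(e2) = 1*e1 + 5*e2
f(e1) ^ f(e2) = (-2*e1 + 1*e2) ^ (1*e1 + 5*e2)
= (-2)*5*e12 + 1*1*e21
= (-10 - 1)*e12
= -11*e12
Coefficient = -11


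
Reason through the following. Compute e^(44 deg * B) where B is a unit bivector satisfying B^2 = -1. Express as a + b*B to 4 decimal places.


For a unit bivector B with B^2 = -1, the exponential series gives
e^(theta*B) = cos(theta) + sin(theta)*B (the GA analogue of Euler's formula).
theta = 44 degrees = 0.767945 rad
cos(44 deg) = 0.7193
sin(44 deg) = 0.6947
exp(theta*B) = 0.7193 + 0.6947*B


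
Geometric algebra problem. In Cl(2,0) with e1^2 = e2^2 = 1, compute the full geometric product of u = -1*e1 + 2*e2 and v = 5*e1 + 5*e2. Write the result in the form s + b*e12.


Expand: (-1*e1 + 2*e2)(5*e1 + 5*e2)
= (-1)*5*e1e1 + (-1)*5*e1e2 + 2*5*e2e1 + 2*5*e2e2
Using e1^2 = e2^2 = 1, e2e1 = -e1e2:
Scalar part s = (-1)*5 + 2*5 = -5 + 10 = 5
Bivector part b = (-1)*5 - 2*5 = -5 - 10 = -15
uv = 5 - 15*e12


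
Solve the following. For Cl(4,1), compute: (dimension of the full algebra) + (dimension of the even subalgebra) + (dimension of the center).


n = 4 + 1 = 5
Total dim = 2^5 = 32
Even subalgebra dim = 2^4 = 16
n is odd, so center dim = 2
Sum = 32 + 16 + 2 = 50


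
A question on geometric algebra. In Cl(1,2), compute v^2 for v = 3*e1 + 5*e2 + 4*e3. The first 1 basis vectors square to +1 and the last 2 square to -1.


v^2 = sum of c_i^2 * e_i^2
Positive signature terms (e_i^2 = +1): 3^2 = 9
Negative signature terms (e_j^2 = -1): 5^2 + 4^2 = 41
v^2 = 9 - 41 = -32


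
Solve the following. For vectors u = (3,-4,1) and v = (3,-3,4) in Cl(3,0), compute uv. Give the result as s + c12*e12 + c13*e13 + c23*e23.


In Cl(3,0): e_i^2 = 1, e_ie_j = -e_je_i for i != j.
Scalar part = u . v = 3*3 + (-4)*(-3) + 1*4
= 9 + 12 + 4 = 25
e12 coeff = 3*(-3) - (-4)*3 = -9 - (-12) = 3
e13 coeff = 3*4 - 1*3 = 12 - 3 = 9
e23 coeff = (-4)*4 - 1*(-3) = -16 - (-3) = -13
uv = 25 + 3*e12 + 9*e13 - 13*e23


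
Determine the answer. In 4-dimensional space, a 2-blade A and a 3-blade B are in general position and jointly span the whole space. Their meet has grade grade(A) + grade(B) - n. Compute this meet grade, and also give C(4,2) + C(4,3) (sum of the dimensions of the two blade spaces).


Meet grade = grade(A) + grade(B) - n
= 2 + 3 - 4 = 1
C(4,2) = 6
C(4,3) = 4
dim_A + dim_B = 6 + 4 = 10


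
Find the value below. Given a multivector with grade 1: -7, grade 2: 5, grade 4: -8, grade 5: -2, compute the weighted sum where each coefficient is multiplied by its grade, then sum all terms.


Grade-weighted sum = sum of grade_k * coefficient_k
1*(-7) = -7
2*5 = 10
4*(-8) = -32
5*(-2) = -10
Total = -7 + 10 + (-32) + (-10) = -39


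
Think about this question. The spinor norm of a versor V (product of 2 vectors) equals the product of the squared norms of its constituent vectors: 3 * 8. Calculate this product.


Spinor norm N(V) = |v1|^2 * |v2|^2 * ... * |v2|^2
= 3 * 8
Running product: 3, 24
N(V) = 24


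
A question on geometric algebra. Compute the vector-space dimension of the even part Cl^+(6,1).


Even subalgebra dimension = 2^(n-1)
n = 6 + 1 = 7
2^(7 - 1) = 2^6 = 64
Verification: sum of C(7,k) for even k = 1 + 21 + 35 + 7 = 64
Result = 64


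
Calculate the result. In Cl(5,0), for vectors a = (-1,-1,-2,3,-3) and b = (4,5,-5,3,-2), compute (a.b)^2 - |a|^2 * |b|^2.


a . b = (-1)*4 + (-1)*5 + (-2)*(-5) + 3*3 + (-3)*(-2)
= -4 + (-5) + 10 + 9 + 6 = 16
|a|^2 = (-1)^2 + (-1)^2 + (-2)^2 + 3^2 + (-3)^2 = 24
|b|^2 = 4^2 + 5^2 + (-5)^2 + 3^2 + (-2)^2 = 79
(a.b)^2 = 16^2 = 256
|a|^2 * |b|^2 = 24 * 79 = 1896
Result = 256 - 1896 = -1640


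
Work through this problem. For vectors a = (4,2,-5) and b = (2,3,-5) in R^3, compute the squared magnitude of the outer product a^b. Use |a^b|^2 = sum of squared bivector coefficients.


a wedge b = (a1*b2 - a2*b1)*e12 + (a1*b3 - a3*b1)*e13 + (a2*b3 - a3*b2)*e23
e12 coeff: 4*3 - 2*2 = 12 - 4 = 8
e13 coeff: 4*(-5) - (-5)*2 = -20 - (-10) = -10
e23 coeff: 2*(-5) - (-5)*3 = -10 - (-15) = 5
|a wedge b|^2 = 8^2 + (-10)^2 + 5^2
= 64 + 100 + 25
= 189


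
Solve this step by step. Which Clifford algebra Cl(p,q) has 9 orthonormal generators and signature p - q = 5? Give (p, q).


We need p + q = 9 and p - q = 5.
Adding: 2p = 9 + 5 = 14, so p = 7.
Then q = 9 - 7 = 2.
(p, q) = (7, 2)


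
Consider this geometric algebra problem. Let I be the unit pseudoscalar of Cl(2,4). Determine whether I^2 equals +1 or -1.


The pseudoscalar I = e1...e_n (product of all n generators) of Cl(p,q) satisfies I^2 = (-1)^(q + n(n-1)/2).
p = 2, q = 4, n = p + q = 6
n(n-1)/2 = 6 * 5 / 2 = 15
Exponent = q + n(n-1)/2 = 4 + 15 = 19
I^2 = (-1)^19 = -1


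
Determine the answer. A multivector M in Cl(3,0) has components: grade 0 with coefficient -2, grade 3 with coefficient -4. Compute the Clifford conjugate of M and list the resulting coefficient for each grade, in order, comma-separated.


Clifford conjugate sign for grade k: (-1)^(k(k+1)/2)
Grade 0: (-1)^(0*1/2) = (-1)^0 = 1, coeff -2 -> -2
Grade 3: (-1)^(3*4/2) = (-1)^6 = 1, coeff -4 -> -4
Conjugated coefficients: -2, -4


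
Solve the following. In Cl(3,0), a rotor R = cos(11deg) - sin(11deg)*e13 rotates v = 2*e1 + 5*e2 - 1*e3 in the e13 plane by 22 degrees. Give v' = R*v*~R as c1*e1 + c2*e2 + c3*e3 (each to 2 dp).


Rotor R = cos(11deg) - sin(11deg)*e13
Rotation angle theta = 2 * 11 = 22 degrees in the e13 plane (e1 -> e3).
The component perpendicular to the plane (e2) is invariant: v'_2 = v2 = 5.00
cos(22deg) = 0.9272, sin(22deg) = 0.3746
v'_1 = v1*cos(theta) - v3*sin(theta) = 2*0.9272 - (-1)*0.3746 = 2.23
v'_3 = v1*sin(theta) + v3*cos(theta) = 2*0.3746 + (-1)*0.9272 = -0.18
v' = 2.23*e1 + 5.00*e2 - 0.18*e3


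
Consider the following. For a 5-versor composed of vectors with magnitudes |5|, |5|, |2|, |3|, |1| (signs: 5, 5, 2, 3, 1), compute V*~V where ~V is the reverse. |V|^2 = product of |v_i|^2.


Each vector v_i has |v_i|^2 = s_i^2
Squared scales: 5^2 = 25, 5^2 = 25, 2^2 = 4, 3^2 = 9, 1^2 = 1
|V|^2 = 25 * 25 * 4 * 9 * 1
= 22500


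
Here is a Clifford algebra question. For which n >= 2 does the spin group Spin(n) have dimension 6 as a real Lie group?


dim Spin(n) = dim so(n) = n(n-1)/2.
Solve n(n-1)/2 = 6, i.e. n^2 - n - 12 = 0.
Discriminant = 1 + 8*6 = 49
n = (1 + sqrt(49))/2 = (1 + 7)/2 = 4


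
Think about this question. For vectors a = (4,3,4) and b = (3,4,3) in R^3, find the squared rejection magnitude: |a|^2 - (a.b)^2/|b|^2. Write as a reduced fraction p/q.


|a|^2 = 4^2 + 3^2 + 4^2 = 41
|b|^2 = 3^2 + 4^2 + 3^2 = 34
a . b = 4*3 + 3*4 + 4*3 = 36
(a.b)^2 = 36^2 = 1296
|rej|^2 = 41 - 1296/34
= (1394 - 1296)/34
= 98/34
In lowest terms: 49/17


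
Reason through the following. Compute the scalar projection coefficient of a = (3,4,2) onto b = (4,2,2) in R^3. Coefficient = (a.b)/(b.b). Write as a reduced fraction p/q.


Projection coefficient = (a . b) / (b . b)
a . b = 3*4 + 4*2 + 2*2
= 12 + 8 + 4 = 24
b . b = 4^2 + 2^2 + 2^2
= 16 + 4 + 4 = 24
Coefficient = 24/24
In lowest terms: 1/1


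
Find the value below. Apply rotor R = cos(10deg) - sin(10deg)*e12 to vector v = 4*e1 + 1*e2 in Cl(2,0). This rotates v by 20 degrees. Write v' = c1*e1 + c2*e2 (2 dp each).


Rotor R = cos(10deg) - sin(10deg)*e12
Rotation angle theta = 2 * 10 = 20 degrees
v' = R*v*~R rotates v by theta.
cos(20deg) = 0.9397, sin(20deg) = 0.3420
v'_1 = 4*cos(20deg) - 1*sin(20deg)
= 4*0.9397 - 1*0.3420
= 3.42
v'_2 = 4*sin(20deg) + 1*cos(20deg)
= 4*0.3420 + 1*0.9397
= 2.31
v' = 3.42*e1 + 2.31*e2


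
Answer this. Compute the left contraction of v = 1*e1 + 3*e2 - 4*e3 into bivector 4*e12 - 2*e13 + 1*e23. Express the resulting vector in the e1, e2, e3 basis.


Left contraction v _| B = <vB>_1 (grade-1 part of the geometric product vB).
Using e1_|e12 = e2, e2_|e12 = -e1, e1_|e13 = e3, e3_|e13 = -e1, e2_|e23 = e3, e3_|e23 = -e2:
e1 coeff: -v2*b12 - v3*b13 = -(3)*(4) - (-4)*(-2) = -20
e2 coeff: v1*b12 - v3*b23 = (1)*(4) - (-4)*(1) = 8
e3 coeff: v1*b13 + v2*b23 = (1)*(-2) + (3)*(1) = 1
v _| B = -20*e1 + 8*e2 + 1*e3


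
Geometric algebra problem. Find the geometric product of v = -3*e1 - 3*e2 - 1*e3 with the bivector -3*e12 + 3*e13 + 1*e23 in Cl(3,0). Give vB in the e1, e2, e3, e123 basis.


vB has grade-1 (vector) and grade-3 (trivector) parts: vB = (v _| B) + (v ^ B).
Vector part <vB>_1:
  e1: -v2*b12 - v3*b13 = -(-3)*(-3) - (-1)*(3) = -6
  e2: v1*b12 - v3*b23 = (-3)*(-3) - (-1)*(1) = 10
  e3: v1*b13 + v2*b23 = (-3)*(3) + (-3)*(1) = -12
Trivector part <vB>_3:
  e123: v1*b23 - v2*b13 + v3*b12 = (-3)*(1) - (-3)*(3) + (-1)*(-3) = 9
vB = -6*e1 + 10*e2 - 12*e3 + 9*e123


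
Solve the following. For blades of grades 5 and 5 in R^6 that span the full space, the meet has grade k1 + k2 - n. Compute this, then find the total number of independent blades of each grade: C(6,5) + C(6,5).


Meet grade = grade(A) + grade(B) - n
= 5 + 5 - 6 = 4
C(6,5) = 6
C(6,5) = 6
dim_A + dim_B = 6 + 6 = 12


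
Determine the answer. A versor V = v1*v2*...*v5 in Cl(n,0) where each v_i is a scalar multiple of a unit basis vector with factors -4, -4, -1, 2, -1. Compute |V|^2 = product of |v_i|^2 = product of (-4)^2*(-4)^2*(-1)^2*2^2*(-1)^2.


Each vector v_i has |v_i|^2 = s_i^2
Squared scales: (-4)^2 = 16, (-4)^2 = 16, (-1)^2 = 1, 2^2 = 4, (-1)^2 = 1
|V|^2 = 16 * 16 * 1 * 4 * 1
= 1024


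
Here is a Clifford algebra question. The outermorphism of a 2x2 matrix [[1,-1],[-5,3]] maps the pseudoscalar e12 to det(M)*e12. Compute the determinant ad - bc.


The outermorphism of a linear map f sends e1^e2 to f(e1)^f(e2).
f(e1) = 1*e1 - 5*e2
f(e2) = -1*e1 + 3*e2
f(e1) ^ f(e2) = (1*e1 - 5*e2) ^ (-1*e1 + 3*e2)
= 1*3*e12 + (-5)*(-1)*e21
= (3 - 5)*e12
= -2*e12
Coefficient = -2


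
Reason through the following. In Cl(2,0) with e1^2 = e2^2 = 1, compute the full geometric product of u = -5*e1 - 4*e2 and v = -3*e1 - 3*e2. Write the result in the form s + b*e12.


Expand: (-5*e1 - 4*e2)(-3*e1 - 3*e2)
= (-5)*(-3)*e1e1 + (-5)*(-3)*e1e2 + (-4)*(-3)*e2e1 + (-4)*(-3)*e2e2
Using e1^2 = e2^2 = 1, e2e1 = -e1e2:
Scalar part s = (-5)*(-3) + (-4)*(-3) = 15 + 12 = 27
Bivector part b = (-5)*(-3) - (-4)*(-3) = 15 - 12 = 3
uv = 27 + 3*e12


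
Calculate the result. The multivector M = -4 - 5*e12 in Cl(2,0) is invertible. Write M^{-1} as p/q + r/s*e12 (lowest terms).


M = -4 - 5*e12, where e12^2 = -1.
Since M commutes with its reverse ~M = a - b*e12, M * ~M = a^2 - b^2*e12^2 = a^2 + b^2.
So M^{-1} = ~M / (a^2 + b^2) = (a - b*e12)/(a^2 + b^2).
a^2 + b^2 = 16 + 25 = 41
Scalar part = -4/41 = -4/41
Bivector coeff = 5/41 = 5/41
M^{-1} = -4/41 + 5/41*e12


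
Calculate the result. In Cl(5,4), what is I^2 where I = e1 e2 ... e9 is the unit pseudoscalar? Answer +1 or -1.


The pseudoscalar I = e1...e_n (product of all n generators) of Cl(p,q) satisfies I^2 = (-1)^(q + n(n-1)/2).
p = 5, q = 4, n = p + q = 9
n(n-1)/2 = 9 * 8 / 2 = 36
Exponent = q + n(n-1)/2 = 4 + 36 = 40
I^2 = (-1)^40 = +1


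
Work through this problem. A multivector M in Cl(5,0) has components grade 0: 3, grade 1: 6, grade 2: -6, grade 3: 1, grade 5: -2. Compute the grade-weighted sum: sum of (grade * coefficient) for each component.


Grade-weighted sum = sum of grade_k * coefficient_k
0*3 = 0
1*6 = 6
2*(-6) = -12
3*1 = 3
5*(-2) = -10
Total = 0 + 6 + (-12) + 3 + (-10) = -13


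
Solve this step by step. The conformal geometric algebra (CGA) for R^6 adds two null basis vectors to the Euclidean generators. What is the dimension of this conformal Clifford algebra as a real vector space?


The conformal model of R^6 uses Cl(7,1): the 6 Euclidean generators plus two extra orthogonal generators e+ (e+^2 = +1) and e- (e-^2 = -1), from which the null vectors e0, einf are built.
Number of generators m = 6 + 2 = 8.
dim Cl(p,q) = 2^m = 2^8 = 256


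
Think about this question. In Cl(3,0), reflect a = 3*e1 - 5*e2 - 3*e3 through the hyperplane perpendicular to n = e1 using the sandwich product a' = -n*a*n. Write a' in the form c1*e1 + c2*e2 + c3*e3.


Reflection formula: a' = -n*a*n, with n = e1 (unit vector, n^2 = 1).
For reflection through hyperplane perp to e1:
The component along e1 flips sign, others stay.
a = (3, -5, -3)
a' = (-3, -5, -3)
a' = -3*e1 - 5*e2 - 3*e3


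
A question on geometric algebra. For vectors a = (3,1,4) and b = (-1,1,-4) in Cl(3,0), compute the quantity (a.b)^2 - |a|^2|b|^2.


a . b = 3*(-1) + 1*1 + 4*(-4)
= -3 + 1 + (-16) = -18
|a|^2 = 3^2 + 1^2 + 4^2 = 26
|b|^2 = (-1)^2 + 1^2 + (-4)^2 = 18
(a.b)^2 = (-18)^2 = 324
|a|^2 * |b|^2 = 26 * 18 = 468
Result = 324 - 468 = -144


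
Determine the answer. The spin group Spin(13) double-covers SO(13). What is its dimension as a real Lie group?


Spin(n) double-covers SO(n); both have Lie algebra so(n) of dimension n(n-1)/2.
n = 13
n(n-1) = 13 * 12 = 156
dim Spin(13) = 156/2 = 78


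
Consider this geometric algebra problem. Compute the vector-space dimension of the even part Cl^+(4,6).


Even subalgebra dimension = 2^(n-1)
n = 4 + 6 = 10
2^(10 - 1) = 2^9 = 512
Verification: sum of C(10,k) for even k = 1 + 45 + 210 + 210 + 45 + 1 = 512
Result = 512


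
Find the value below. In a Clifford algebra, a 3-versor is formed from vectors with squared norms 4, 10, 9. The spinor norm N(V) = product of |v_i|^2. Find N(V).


Spinor norm N(V) = |v1|^2 * |v2|^2 * ... * |v3|^2
= 4 * 10 * 9
Running product: 4, 40, 360
N(V) = 360


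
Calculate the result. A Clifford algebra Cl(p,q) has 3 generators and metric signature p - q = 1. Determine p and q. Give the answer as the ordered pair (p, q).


We need p + q = 3 and p - q = 1.
Adding: 2p = 3 + 1 = 4, so p = 2.
Then q = 3 - 2 = 1.
(p, q) = (2, 1)


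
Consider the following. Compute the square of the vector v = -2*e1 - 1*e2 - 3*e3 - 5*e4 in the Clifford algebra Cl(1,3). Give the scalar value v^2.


v^2 = sum of c_i^2 * e_i^2
Positive signature terms (e_i^2 = +1): (-2)^2 = 4
Negative signature terms (e_j^2 = -1): (-1)^2 + (-3)^2 + (-5)^2 = 35
v^2 = 4 - 35 = -31


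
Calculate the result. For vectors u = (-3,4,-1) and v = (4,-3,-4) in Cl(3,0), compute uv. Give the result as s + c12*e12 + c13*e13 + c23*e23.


In Cl(3,0): e_i^2 = 1, e_ie_j = -e_je_i for i != j.
Scalar part = u . v = (-3)*4 + 4*(-3) + (-1)*(-4)
= -12 + (-12) + 4 = -20
e12 coeff = (-3)*(-3) - 4*4 = 9 - 16 = -7
e13 coeff = (-3)*(-4) - (-1)*4 = 12 - (-4) = 16
e23 coeff = 4*(-4) - (-1)*(-3) = -16 - 3 = -19
uv = -20 - 7*e12 + 16*e13 - 19*e23


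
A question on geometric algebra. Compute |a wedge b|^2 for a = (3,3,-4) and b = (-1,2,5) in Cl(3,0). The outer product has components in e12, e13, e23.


a wedge b = (a1*b2 - a2*b1)*e12 + (a1*b3 - a3*b1)*e13 + (a2*b3 - a3*b2)*e23
e12 coeff: 3*2 - 3*(-1) = 6 - (-3) = 9
e13 coeff: 3*5 - (-4)*(-1) = 15 - 4 = 11
e23 coeff: 3*5 - (-4)*2 = 15 - (-8) = 23
|a wedge b|^2 = 9^2 + 11^2 + 23^2
= 81 + 121 + 529
= 731


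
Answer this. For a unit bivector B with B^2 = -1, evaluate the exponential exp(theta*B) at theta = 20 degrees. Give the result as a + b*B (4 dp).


For a unit bivector B with B^2 = -1, the exponential series gives
e^(theta*B) = cos(theta) + sin(theta)*B (the GA analogue of Euler's formula).
theta = 20 degrees = 0.349066 rad
cos(20 deg) = 0.9397
sin(20 deg) = 0.3420
exp(theta*B) = 0.9397 + 0.3420*B


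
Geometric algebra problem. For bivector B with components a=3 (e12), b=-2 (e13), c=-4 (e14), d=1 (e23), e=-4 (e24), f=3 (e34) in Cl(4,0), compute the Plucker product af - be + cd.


Plucker relation: af - be + cd
a*f = 3*3 = 9
b*e = (-2)*(-4) = 8
c*d = (-4)*1 = -4
af - be + cd = 9 - 8 + (-4)
= -3


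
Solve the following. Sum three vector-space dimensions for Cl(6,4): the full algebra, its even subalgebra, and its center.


n = 6 + 4 = 10
Total dim = 2^10 = 1024
Even subalgebra dim = 2^9 = 512
n is even, so center dim = 1
Sum = 1024 + 512 + 1 = 1537


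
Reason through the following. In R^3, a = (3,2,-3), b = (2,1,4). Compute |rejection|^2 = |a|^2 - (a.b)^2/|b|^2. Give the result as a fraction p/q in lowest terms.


|a|^2 = 3^2 + 2^2 + (-3)^2 = 22
|b|^2 = 2^2 + 1^2 + 4^2 = 21
a . b = 3*2 + 2*1 + (-3)*4 = -4
(a.b)^2 = (-4)^2 = 16
|rej|^2 = 22 - 16/21
= (462 - 16)/21
= 446/21
In lowest terms: 446/21


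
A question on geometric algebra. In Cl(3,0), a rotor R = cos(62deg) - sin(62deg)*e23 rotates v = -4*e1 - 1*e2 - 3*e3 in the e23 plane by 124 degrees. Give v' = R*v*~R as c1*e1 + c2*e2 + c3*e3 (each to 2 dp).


Rotor R = cos(62deg) - sin(62deg)*e23
Rotation angle theta = 2 * 62 = 124 degrees in the e23 plane (e2 -> e3).
The component perpendicular to the plane (e1) is invariant: v'_1 = v1 = -4.00
cos(124deg) = -0.5592, sin(124deg) = 0.8290
v'_2 = v2*cos(theta) - v3*sin(theta) = -1*(-0.5592) - (-3)*0.8290 = 3.05
v'_3 = v2*sin(theta) + v3*cos(theta) = -1*0.8290 + (-3)*(-0.5592) = 0.85
v' = -4.00*e1 + 3.05*e2 + 0.85*e3


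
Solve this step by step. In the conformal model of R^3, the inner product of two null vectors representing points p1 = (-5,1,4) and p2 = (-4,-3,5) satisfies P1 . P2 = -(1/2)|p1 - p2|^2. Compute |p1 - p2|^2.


p1 - p2 = (-1, 4, -1)
|p1 - p2|^2 = (-1)^2 + 4^2 + (-1)^2
= 1 + 16 + 1
= 18


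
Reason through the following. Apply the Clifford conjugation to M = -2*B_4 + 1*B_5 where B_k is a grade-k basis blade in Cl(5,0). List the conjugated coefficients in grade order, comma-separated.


Clifford conjugate sign for grade k: (-1)^(k(k+1)/2)
Grade 4: (-1)^(4*5/2) = (-1)^10 = 1, coeff -2 -> -2
Grade 5: (-1)^(5*6/2) = (-1)^15 = -1, coeff 1 -> -1
Conjugated coefficients: -2, -1


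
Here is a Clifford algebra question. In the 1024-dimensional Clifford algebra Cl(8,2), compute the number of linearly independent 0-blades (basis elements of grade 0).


Number of grade-k basis blades in Cl(p,q) with n = p + q is C(n, k).
n = 8 + 2 = 10
C(10, 0) = 10! / (0! * 10!)
= 3628800 / (1 * 3628800)
= 1


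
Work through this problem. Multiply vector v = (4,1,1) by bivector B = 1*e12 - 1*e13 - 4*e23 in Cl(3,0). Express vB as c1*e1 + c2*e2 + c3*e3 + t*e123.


vB has grade-1 (vector) and grade-3 (trivector) parts: vB = (v _| B) + (v ^ B).
Vector part <vB>_1:
  e1: -v2*b12 - v3*b13 = -(1)*(1) - (1)*(-1) = 0
  e2: v1*b12 - v3*b23 = (4)*(1) - (1)*(-4) = 8
  e3: v1*b13 + v2*b23 = (4)*(-1) + (1)*(-4) = -8
Trivector part <vB>_3:
  e123: v1*b23 - v2*b13 + v3*b12 = (4)*(-4) - (1)*(-1) + (1)*(1) = -14
vB = 0*e1 + 8*e2 - 8*e3 - 14*e123


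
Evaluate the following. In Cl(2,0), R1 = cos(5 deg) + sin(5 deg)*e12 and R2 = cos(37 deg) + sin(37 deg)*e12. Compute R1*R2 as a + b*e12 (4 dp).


Same-plane rotors commute and their half-angles add:
R1*R2 = cos(a1 + a2) + sin(a1 + a2)*e12.
a1 + a2 = 5 + 37 = 42 deg
cos(42 deg) = 0.7431
sin(42 deg) = 0.6691
R1*R2 = 0.7431 + 0.6691*e12


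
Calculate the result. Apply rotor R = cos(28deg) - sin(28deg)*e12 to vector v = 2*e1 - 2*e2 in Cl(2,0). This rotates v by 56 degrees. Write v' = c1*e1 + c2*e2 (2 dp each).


Rotor R = cos(28deg) - sin(28deg)*e12
Rotation angle theta = 2 * 28 = 56 degrees
v' = R*v*~R rotates v by theta.
cos(56deg) = 0.5592, sin(56deg) = 0.8290
v'_1 = 2*cos(56deg) - (-2)*sin(56deg)
= 2*0.5592 - (-2)*0.8290
= 2.78
v'_2 = 2*sin(56deg) + (-2)*cos(56deg)
= 2*0.8290 + (-2)*0.5592
= 0.54
v' = 2.78*e1 + 0.54*e2


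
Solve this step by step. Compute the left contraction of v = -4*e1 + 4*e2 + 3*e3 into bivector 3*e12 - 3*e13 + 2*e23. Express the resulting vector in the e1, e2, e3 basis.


Left contraction v _| B = <vB>_1 (grade-1 part of the geometric product vB).
Using e1_|e12 = e2, e2_|e12 = -e1, e1_|e13 = e3, e3_|e13 = -e1, e2_|e23 = e3, e3_|e23 = -e2:
e1 coeff: -v2*b12 - v3*b13 = -(4)*(3) - (3)*(-3) = -3
e2 coeff: v1*b12 - v3*b23 = (-4)*(3) - (3)*(2) = -18
e3 coeff: v1*b13 + v2*b23 = (-4)*(-3) + (4)*(2) = 20
v _| B = -3*e1 - 18*e2 + 20*e3


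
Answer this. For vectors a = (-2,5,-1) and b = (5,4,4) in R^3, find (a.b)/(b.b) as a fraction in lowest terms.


Projection coefficient = (a . b) / (b . b)
a . b = (-2)*5 + 5*4 + (-1)*4
= -10 + 20 + (-4) = 6
b . b = 5^2 + 4^2 + 4^2
= 25 + 16 + 16 = 57
Coefficient = 6/57
In lowest terms: 2/19


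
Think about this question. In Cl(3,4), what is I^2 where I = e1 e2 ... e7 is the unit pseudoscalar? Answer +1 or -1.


The pseudoscalar I = e1...e_n (product of all n generators) of Cl(p,q) satisfies I^2 = (-1)^(q + n(n-1)/2).
p = 3, q = 4, n = p + q = 7
n(n-1)/2 = 7 * 6 / 2 = 21
Exponent = q + n(n-1)/2 = 4 + 21 = 25
I^2 = (-1)^25 = -1


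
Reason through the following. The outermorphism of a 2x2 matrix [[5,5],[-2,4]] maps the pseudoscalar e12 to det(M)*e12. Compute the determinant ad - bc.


The outermorphism of a linear map f sends e1^e2 to f(e1)^f(e2).
f(e1) = 5*e1 - 2*e2
f(e2) = 5*e1 + 4*e2
f(e1) ^ f(e2) = (5*e1 - 2*e2) ^ (5*e1 + 4*e2)
= 5*4*e12 + (-2)*5*e21
= (20 - (-10))*e12
= 30*e12
Coefficient = 30


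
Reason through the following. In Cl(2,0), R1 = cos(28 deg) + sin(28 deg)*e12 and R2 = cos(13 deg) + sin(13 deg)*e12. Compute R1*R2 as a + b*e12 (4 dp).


Same-plane rotors commute and their half-angles add:
R1*R2 = cos(a1 + a2) + sin(a1 + a2)*e12.
a1 + a2 = 28 + 13 = 41 deg
cos(41 deg) = 0.7547
sin(41 deg) = 0.6561
R1*R2 = 0.7547 + 0.6561*e12


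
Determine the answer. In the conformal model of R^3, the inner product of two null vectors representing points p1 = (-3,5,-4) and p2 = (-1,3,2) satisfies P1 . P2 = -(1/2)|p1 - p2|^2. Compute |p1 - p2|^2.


p1 - p2 = (-2, 2, -6)
|p1 - p2|^2 = (-2)^2 + 2^2 + (-6)^2
= 4 + 4 + 36
= 44
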